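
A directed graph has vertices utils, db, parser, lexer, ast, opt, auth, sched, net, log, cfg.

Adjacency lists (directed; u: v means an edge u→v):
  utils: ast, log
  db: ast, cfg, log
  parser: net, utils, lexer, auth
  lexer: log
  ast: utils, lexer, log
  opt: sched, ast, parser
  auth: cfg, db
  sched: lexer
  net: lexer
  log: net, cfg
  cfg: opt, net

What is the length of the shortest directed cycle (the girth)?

2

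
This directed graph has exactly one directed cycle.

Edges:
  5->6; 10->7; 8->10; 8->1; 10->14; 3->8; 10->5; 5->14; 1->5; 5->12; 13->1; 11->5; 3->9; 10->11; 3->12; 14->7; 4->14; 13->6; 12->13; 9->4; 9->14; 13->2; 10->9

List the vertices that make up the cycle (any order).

1, 5, 12, 13

DFS with gray/black marking from 12:
12 gray
  13 gray
    2 gray
    2 black
    1 gray
      5 gray
        5→12: 12 is gray → back edge
Back edge closes the cycle 12 → 13 → 1 → 5 → 12; its vertices are {1, 5, 12, 13}.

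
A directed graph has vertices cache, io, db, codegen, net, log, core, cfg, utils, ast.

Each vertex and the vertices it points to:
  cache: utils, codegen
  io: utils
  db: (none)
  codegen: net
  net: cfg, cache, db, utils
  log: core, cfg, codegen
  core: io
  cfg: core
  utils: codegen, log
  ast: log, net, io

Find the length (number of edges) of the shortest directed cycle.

For each vertex v, BFS finds the shortest path from v back to v.
The shortest such closed walk is net → cache → codegen → net, length 3.

3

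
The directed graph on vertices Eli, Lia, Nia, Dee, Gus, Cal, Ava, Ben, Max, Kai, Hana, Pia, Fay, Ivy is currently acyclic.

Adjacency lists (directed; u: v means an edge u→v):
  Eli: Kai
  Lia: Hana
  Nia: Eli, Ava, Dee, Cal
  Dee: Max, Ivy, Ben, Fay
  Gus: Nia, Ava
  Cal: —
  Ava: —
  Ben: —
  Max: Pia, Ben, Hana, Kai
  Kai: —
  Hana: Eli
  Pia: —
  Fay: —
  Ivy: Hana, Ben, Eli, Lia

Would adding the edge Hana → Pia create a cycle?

No

Adding Hana→Pia creates a cycle iff Pia can already reach Hana.
Explore from Pia: no path reaches Hana. The graph stays acyclic.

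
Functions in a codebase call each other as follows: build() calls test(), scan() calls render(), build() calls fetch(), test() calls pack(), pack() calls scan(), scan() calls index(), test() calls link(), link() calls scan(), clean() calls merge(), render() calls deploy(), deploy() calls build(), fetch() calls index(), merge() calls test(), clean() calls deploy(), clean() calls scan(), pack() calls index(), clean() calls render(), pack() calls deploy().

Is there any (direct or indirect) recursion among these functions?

Yes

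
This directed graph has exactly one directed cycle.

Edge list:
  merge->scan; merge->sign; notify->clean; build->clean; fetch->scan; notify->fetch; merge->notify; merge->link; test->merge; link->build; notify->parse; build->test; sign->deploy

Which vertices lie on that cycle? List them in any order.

link, test, build, merge

DFS with gray/black marking from merge:
merge gray
  sign gray
    deploy gray
    deploy black
  sign black
  scan gray
  scan black
  link gray
    build gray
      clean gray
      clean black
      test gray
        test→merge: merge is gray → back edge
Back edge closes the cycle merge → link → build → test → merge; its vertices are {link, test, build, merge}.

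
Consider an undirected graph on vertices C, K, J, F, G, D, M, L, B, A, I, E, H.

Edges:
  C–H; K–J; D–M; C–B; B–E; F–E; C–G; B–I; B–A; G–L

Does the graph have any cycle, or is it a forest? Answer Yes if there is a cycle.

No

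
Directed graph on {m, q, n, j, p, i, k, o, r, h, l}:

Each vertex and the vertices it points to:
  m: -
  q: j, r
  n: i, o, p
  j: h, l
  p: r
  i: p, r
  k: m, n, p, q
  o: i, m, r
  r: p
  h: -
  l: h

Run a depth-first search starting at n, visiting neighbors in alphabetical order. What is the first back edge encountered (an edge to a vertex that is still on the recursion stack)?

r->p

DFS from n (visiting neighbors in alphabetical order); mark gray on enter, black on exit:
n gray
  i gray
    p gray
      r gray
        r→p: p is gray → back edge
First back edge: r → p.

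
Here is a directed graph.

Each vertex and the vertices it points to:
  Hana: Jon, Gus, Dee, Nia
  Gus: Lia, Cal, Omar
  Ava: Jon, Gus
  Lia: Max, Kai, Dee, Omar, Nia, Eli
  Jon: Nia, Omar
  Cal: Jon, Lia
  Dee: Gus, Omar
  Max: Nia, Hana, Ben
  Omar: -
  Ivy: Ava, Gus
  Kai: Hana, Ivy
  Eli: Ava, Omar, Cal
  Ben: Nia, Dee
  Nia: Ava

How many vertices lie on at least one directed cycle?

13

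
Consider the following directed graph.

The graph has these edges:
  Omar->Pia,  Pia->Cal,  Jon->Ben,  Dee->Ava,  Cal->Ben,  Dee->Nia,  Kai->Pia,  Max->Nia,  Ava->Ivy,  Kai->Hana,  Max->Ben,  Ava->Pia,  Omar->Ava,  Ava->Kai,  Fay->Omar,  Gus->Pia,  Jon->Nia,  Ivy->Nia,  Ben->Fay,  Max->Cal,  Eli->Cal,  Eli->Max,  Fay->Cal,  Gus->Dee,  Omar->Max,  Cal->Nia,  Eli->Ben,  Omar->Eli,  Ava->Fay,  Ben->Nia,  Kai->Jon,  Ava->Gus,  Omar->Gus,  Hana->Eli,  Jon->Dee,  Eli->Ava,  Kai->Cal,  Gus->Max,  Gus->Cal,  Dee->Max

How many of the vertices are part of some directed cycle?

13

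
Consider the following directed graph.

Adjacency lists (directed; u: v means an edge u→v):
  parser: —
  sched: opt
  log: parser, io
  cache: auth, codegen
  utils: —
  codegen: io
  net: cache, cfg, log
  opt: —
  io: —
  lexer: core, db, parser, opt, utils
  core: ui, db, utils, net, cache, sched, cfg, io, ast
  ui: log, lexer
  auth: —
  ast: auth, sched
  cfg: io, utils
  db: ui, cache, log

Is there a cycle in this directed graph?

Yes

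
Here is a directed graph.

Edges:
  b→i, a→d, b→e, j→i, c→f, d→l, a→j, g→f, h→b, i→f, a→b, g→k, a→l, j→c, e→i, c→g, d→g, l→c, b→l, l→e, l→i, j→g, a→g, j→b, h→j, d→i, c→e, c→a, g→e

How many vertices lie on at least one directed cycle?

6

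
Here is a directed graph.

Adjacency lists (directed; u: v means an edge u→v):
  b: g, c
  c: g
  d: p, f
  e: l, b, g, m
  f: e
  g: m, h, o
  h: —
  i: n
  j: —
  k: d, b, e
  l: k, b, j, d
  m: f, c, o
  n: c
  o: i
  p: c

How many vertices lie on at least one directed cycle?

13

A vertex is on a directed cycle iff it belongs to a strongly connected component of size ≥ 2 (or has a self-loop).
The vertices on cycles are {b, c, d, e, f, g, i, k, l, m, n, o, p} — 13 in total.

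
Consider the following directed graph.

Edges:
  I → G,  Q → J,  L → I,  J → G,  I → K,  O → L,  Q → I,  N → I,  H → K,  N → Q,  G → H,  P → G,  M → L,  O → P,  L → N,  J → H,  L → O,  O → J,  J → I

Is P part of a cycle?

No

P lies on a cycle iff there is a path from P back to itself.
Exploring from P, it never reaches itself; equivalently, its strongly connected component is a singleton.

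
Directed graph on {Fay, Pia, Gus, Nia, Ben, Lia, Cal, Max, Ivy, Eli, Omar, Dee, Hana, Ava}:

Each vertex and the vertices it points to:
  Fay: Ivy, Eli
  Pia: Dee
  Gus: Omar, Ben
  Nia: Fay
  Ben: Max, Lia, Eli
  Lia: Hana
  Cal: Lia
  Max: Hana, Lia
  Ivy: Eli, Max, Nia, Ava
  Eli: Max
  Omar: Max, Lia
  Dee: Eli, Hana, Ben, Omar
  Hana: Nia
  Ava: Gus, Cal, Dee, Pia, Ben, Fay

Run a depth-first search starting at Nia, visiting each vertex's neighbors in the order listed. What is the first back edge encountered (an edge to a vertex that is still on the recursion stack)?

Hana→Nia

DFS from Nia (visiting each vertex's neighbors in the order listed); mark gray on enter, black on exit:
Nia gray
  Fay gray
    Ivy gray
      Eli gray
        Max gray
          Hana gray
            Hana→Nia: Nia is gray → back edge
First back edge: Hana → Nia.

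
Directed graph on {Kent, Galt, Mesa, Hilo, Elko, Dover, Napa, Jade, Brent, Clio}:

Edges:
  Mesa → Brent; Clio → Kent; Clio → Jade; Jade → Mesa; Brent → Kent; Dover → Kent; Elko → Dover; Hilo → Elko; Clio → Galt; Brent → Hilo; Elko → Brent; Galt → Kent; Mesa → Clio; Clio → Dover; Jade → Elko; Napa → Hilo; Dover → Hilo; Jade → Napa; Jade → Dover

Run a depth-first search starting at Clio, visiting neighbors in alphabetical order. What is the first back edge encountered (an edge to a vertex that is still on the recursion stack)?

DFS from Clio (visiting neighbors in alphabetical order); mark gray on enter, black on exit:
Clio gray
  Dover gray
    Hilo gray
      Elko gray
        Brent gray
          Brent→Hilo: Hilo is gray → back edge
First back edge: Brent → Hilo.

Brent→Hilo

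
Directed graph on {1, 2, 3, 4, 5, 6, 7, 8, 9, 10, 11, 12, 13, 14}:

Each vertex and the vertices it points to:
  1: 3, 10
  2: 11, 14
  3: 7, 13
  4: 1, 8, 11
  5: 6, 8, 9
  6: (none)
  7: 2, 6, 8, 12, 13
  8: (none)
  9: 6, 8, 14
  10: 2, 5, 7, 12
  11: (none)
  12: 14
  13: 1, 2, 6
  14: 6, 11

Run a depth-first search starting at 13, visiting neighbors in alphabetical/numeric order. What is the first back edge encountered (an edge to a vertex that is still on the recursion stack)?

7->13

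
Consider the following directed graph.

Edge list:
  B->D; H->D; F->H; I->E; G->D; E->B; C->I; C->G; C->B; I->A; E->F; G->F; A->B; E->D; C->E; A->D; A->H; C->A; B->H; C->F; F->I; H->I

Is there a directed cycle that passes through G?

No

G lies on a cycle iff there is a path from G back to itself.
Exploring from G, it never reaches itself; equivalently, its strongly connected component is a singleton.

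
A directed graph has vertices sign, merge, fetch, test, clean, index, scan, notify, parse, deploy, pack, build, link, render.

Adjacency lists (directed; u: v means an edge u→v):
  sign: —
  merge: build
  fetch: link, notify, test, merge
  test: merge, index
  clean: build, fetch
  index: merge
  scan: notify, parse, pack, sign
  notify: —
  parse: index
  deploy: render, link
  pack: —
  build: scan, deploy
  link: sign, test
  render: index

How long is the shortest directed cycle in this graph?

For each vertex v, BFS finds the shortest path from v back to v.
The shortest such closed walk is build → scan → parse → index → merge → build, length 5.

5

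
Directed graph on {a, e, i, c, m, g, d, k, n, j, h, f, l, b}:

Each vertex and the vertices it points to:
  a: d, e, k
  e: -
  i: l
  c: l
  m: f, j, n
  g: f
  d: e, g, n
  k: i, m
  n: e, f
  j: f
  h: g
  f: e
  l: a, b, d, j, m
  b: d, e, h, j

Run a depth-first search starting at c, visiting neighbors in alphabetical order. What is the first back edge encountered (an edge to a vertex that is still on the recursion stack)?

i→l

DFS from c (visiting neighbors in alphabetical order); mark gray on enter, black on exit:
c gray
  l gray
    a gray
      d gray
        e gray
        e black
        g gray
          f gray
            f→e: e black — skip
          f black
        g black
        n gray
          n→e: e black — skip
          n→f: f black — skip
        n black
      d black
      a→e: e black — skip
      k gray
        i gray
          i→l: l is gray → back edge
First back edge: i → l.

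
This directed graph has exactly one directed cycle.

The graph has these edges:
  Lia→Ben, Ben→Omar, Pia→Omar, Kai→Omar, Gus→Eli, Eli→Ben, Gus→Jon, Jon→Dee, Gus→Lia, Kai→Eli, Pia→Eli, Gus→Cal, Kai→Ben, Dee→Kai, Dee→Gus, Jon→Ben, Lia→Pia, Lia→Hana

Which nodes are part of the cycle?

DFS with gray/black marking from Gus:
Gus gray
  Cal gray
  Cal black
  Jon gray
    Dee gray
      Kai gray
        Eli gray
          Ben gray
            Omar gray
            Omar black
          Ben black
        Eli black
        Kai→Ben: Ben black — skip
        Kai→Omar: Omar black — skip
      Kai black
      Dee→Gus: Gus is gray → back edge
Back edge closes the cycle Gus → Jon → Dee → Gus; its vertices are {Dee, Gus, Jon}.

Dee, Gus, Jon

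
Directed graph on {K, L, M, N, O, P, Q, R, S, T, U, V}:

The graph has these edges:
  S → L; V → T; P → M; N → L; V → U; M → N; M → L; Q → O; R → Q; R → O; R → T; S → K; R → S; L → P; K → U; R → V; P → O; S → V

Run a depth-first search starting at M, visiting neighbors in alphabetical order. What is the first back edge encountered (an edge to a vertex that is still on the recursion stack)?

P->M

DFS from M (visiting neighbors in alphabetical order); mark gray on enter, black on exit:
M gray
  L gray
    P gray
      P→M: M is gray → back edge
First back edge: P → M.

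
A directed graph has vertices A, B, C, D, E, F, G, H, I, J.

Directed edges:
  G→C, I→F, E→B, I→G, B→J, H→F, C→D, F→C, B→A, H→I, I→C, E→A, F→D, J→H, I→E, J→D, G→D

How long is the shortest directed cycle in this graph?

5

For each vertex v, BFS finds the shortest path from v back to v.
The shortest such closed walk is H → I → E → B → J → H, length 5.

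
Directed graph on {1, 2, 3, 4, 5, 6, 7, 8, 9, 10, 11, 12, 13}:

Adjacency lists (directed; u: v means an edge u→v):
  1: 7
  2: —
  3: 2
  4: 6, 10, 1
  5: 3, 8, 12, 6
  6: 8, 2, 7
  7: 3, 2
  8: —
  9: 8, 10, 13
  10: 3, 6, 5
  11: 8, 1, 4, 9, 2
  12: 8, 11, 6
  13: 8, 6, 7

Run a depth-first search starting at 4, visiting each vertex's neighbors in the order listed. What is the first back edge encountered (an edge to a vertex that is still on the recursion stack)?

11->4

DFS from 4 (visiting each vertex's neighbors in the order listed); mark gray on enter, black on exit:
4 gray
  6 gray
    8 gray
    8 black
    2 gray
    2 black
    7 gray
      3 gray
        3→2: 2 black — skip
      3 black
      7→2: 2 black — skip
    7 black
  6 black
  10 gray
    10→3: 3 black — skip
    10→6: 6 black — skip
    5 gray
      5→3: 3 black — skip
      5→8: 8 black — skip
      12 gray
        12→8: 8 black — skip
        11 gray
          11→8: 8 black — skip
          1 gray
            1→7: 7 black — skip
          1 black
          11→4: 4 is gray → back edge
First back edge: 11 → 4.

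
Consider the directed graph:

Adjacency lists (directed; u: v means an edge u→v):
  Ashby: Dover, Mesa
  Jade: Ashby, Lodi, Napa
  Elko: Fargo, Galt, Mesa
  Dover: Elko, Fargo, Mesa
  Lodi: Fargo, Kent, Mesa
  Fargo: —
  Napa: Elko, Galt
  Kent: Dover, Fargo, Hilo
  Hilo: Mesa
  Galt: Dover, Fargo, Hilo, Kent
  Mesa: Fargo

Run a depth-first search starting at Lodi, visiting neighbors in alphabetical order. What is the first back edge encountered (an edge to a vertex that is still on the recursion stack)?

DFS from Lodi (visiting neighbors in alphabetical order); mark gray on enter, black on exit:
Lodi gray
  Fargo gray
  Fargo black
  Kent gray
    Dover gray
      Elko gray
        Elko→Fargo: Fargo black — skip
        Galt gray
          Galt→Dover: Dover is gray → back edge
First back edge: Galt → Dover.

Galt->Dover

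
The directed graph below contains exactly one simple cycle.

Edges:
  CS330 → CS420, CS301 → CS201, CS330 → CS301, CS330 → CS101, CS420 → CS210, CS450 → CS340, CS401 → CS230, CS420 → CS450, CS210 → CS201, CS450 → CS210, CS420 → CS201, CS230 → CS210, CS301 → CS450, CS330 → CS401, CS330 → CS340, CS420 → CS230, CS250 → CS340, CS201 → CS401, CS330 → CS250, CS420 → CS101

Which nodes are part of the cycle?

CS201, CS210, CS230, CS401

DFS with gray/black marking from CS401:
CS401 gray
  CS230 gray
    CS210 gray
      CS201 gray
        CS201→CS401: CS401 is gray → back edge
Back edge closes the cycle CS401 → CS230 → CS210 → CS201 → CS401; its vertices are {CS201, CS210, CS230, CS401}.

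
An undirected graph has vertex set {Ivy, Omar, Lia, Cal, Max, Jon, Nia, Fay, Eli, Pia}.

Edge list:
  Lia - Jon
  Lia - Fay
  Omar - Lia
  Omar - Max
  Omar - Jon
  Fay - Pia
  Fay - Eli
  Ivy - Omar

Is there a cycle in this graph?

Yes

DFS, tracking each vertex's parent; an edge to a visited non-parent vertex closes a cycle.
Start from Omar:
visit Omar (parent –)
  visit Ivy (parent Omar)
    Ivy–Omar: parent, skip
  visit Jon (parent Omar)
    Jon–Omar: parent, skip
    visit Lia (parent Jon)
      Lia–Omar: Omar visited and ≠ parent → cycle
Cycle: Omar – Jon – Lia – Omar.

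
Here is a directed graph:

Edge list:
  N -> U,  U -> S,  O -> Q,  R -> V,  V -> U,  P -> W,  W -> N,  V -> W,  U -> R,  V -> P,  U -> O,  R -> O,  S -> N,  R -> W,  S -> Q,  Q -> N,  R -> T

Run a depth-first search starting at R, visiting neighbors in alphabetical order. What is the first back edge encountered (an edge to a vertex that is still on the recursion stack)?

DFS from R (visiting neighbors in alphabetical order); mark gray on enter, black on exit:
R gray
  O gray
    Q gray
      N gray
        U gray
          U→O: O is gray → back edge
First back edge: U → O.

U→O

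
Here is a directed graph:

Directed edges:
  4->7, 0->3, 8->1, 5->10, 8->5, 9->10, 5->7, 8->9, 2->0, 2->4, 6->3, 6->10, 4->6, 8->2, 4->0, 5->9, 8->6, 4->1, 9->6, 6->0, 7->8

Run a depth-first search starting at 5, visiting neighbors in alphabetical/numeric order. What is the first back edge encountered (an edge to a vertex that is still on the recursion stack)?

4→7

DFS from 5 (visiting neighbors in alphabetical/numeric order); mark gray on enter, black on exit:
5 gray
  7 gray
    8 gray
      1 gray
      1 black
      2 gray
        0 gray
          3 gray
          3 black
        0 black
        4 gray
          4→0: 0 black — skip
          4→1: 1 black — skip
          6 gray
            6→0: 0 black — skip
            6→3: 3 black — skip
            10 gray
            10 black
          6 black
          4→7: 7 is gray → back edge
First back edge: 4 → 7.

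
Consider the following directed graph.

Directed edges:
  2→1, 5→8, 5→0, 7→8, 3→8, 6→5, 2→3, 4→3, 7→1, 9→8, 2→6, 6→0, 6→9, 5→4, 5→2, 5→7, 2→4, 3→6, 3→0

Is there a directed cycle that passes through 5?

Yes

5 is on a cycle iff 5 can reach itself via ≥1 edge.
5 → 2 → 6 → 5 — yes.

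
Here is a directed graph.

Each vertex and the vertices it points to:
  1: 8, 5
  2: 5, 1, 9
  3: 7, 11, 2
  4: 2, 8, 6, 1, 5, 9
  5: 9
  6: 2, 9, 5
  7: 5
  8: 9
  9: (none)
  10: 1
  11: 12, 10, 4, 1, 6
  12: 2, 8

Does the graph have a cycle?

DFS with white/gray/black marking, starting from 9:
9 gray
9 black
1 gray
  8 gray
    8→9: 9 black — skip
  8 black
  5 gray
    5→9: 9 black — skip
  5 black
1 black
2 gray
  2→5: 5 black — skip
  2→1: 1 black — skip
  2→9: 9 black — skip
2 black
3 gray
  7 gray
    7→5: 5 black — skip
  7 black
  11 gray
    12 gray
      12→2: 2 black — skip
      12→8: 8 black — skip
    12 black
    10 gray
      10→1: 1 black — skip
    10 black
    4 gray
      4→2: 2 black — skip
      4→8: 8 black — skip
      6 gray
        6→2: 2 black — skip
        6→9: 9 black — skip
        6→5: 5 black — skip
      6 black
      4→1: 1 black — skip
      4→5: 5 black — skip
      4→9: 9 black — skip
    4 black
    11→1: 1 black — skip
    11→6: 6 black — skip
  11 black
  3→2: 2 black — skip
3 black
Every edge goes to a white or black vertex — no back edge, so the graph is acyclic.

No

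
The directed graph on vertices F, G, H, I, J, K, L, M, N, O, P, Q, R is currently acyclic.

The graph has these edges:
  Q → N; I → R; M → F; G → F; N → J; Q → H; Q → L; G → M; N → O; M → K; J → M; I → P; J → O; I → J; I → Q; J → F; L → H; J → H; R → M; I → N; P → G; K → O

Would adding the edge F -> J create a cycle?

Adding F→J creates a cycle iff J can already reach F.
Path from J: J → F.
So J → … → F → J is a cycle.

Yes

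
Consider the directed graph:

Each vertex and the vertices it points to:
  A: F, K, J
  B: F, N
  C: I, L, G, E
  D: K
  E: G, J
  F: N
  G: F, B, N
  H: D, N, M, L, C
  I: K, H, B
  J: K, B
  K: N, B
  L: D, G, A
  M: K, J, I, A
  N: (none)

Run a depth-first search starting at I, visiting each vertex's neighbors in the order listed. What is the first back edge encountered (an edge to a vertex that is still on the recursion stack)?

M->I

DFS from I (visiting each vertex's neighbors in the order listed); mark gray on enter, black on exit:
I gray
  K gray
    N gray
    N black
    B gray
      F gray
        F→N: N black — skip
      F black
      B→N: N black — skip
    B black
  K black
  H gray
    D gray
      D→K: K black — skip
    D black
    H→N: N black — skip
    M gray
      M→K: K black — skip
      J gray
        J→K: K black — skip
        J→B: B black — skip
      J black
      M→I: I is gray → back edge
First back edge: M → I.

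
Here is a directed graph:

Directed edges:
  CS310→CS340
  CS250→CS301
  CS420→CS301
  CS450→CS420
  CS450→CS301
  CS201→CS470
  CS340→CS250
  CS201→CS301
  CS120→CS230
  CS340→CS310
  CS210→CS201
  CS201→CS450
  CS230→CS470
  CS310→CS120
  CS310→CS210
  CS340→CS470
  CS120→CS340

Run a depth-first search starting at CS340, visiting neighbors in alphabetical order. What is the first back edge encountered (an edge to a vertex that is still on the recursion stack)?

CS120→CS340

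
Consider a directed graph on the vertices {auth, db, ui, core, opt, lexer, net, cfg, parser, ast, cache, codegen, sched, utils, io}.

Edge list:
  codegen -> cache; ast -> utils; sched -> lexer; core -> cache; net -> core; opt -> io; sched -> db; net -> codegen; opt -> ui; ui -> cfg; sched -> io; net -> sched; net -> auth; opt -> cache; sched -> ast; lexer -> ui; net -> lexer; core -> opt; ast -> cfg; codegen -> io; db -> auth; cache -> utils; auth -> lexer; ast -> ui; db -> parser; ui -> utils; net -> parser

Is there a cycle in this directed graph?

No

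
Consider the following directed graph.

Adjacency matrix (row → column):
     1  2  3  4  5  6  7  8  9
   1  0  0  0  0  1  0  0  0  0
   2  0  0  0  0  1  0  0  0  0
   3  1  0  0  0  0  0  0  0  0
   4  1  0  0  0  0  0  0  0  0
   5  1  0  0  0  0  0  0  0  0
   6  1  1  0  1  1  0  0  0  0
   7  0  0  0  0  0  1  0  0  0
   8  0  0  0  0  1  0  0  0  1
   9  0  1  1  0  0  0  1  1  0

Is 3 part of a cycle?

No

3 lies on a cycle iff there is a path from 3 back to itself.
Exploring from 3, it never reaches itself; equivalently, its strongly connected component is a singleton.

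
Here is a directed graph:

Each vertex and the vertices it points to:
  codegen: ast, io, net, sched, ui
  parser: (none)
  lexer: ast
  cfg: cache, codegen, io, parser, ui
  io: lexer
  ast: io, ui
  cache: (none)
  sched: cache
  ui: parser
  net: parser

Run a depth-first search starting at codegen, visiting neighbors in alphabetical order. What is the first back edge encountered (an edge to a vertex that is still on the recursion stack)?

DFS from codegen (visiting neighbors in alphabetical order); mark gray on enter, black on exit:
codegen gray
  ast gray
    io gray
      lexer gray
        lexer→ast: ast is gray → back edge
First back edge: lexer → ast.

lexer->ast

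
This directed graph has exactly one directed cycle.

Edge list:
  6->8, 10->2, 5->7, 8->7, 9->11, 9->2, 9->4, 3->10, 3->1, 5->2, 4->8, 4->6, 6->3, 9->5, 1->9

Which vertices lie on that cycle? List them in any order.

DFS with gray/black marking from 6:
6 gray
  8 gray
    7 gray
    7 black
  8 black
  3 gray
    1 gray
      9 gray
        4 gray
          4→6: 6 is gray → back edge
Back edge closes the cycle 6 → 3 → 1 → 9 → 4 → 6; its vertices are {1, 3, 4, 6, 9}.

1, 3, 4, 6, 9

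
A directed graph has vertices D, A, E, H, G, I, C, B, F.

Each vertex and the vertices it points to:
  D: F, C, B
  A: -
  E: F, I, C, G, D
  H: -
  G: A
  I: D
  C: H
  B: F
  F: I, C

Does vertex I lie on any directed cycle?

Yes

I is on a cycle iff I can reach itself via ≥1 edge.
I → D → F → I — yes.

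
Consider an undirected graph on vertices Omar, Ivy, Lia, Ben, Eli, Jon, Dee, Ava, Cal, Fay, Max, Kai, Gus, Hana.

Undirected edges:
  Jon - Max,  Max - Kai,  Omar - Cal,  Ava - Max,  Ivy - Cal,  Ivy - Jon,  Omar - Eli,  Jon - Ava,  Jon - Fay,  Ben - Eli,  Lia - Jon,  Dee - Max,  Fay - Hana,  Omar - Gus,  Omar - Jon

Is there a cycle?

Yes

DFS, tracking each vertex's parent; an edge to a visited non-parent vertex closes a cycle.
Start from Jon:
visit Jon (parent –)
  visit Lia (parent Jon)
    Lia–Jon: parent, skip
  visit Max (parent Jon)
    visit Dee (parent Max)
      Dee–Max: parent, skip
    Max–Jon: parent, skip
    visit Kai (parent Max)
      Kai–Max: parent, skip
    visit Ava (parent Max)
      Ava–Max: parent, skip
      Ava–Jon: Jon visited and ≠ parent → cycle
Cycle: Jon – Max – Ava – Jon.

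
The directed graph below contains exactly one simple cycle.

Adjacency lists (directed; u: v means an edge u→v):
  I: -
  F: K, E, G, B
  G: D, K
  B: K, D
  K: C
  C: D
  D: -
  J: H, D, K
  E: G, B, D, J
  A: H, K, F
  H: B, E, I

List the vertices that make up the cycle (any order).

DFS with gray/black marking from H:
H gray
  B gray
    K gray
      C gray
        D gray
        D black
      C black
    K black
    B→D: D black — skip
  B black
  E gray
    G gray
      G→D: D black — skip
      G→K: K black — skip
    G black
    E→B: B black — skip
    E→D: D black — skip
    J gray
      J→H: H is gray → back edge
Back edge closes the cycle H → E → J → H; its vertices are {E, H, J}.

E, H, J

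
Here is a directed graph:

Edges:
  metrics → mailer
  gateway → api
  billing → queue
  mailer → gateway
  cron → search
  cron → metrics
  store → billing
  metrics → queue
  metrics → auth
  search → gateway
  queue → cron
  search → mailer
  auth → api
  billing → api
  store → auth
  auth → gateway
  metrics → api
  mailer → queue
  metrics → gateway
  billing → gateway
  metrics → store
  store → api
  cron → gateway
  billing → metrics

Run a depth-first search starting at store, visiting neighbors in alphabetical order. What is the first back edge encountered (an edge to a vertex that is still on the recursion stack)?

cron→metrics

DFS from store (visiting neighbors in alphabetical order); mark gray on enter, black on exit:
store gray
  api gray
  api black
  auth gray
    auth→api: api black — skip
    gateway gray
      gateway→api: api black — skip
    gateway black
  auth black
  billing gray
    billing→api: api black — skip
    billing→gateway: gateway black — skip
    metrics gray
      metrics→api: api black — skip
      metrics→auth: auth black — skip
      metrics→gateway: gateway black — skip
      mailer gray
        mailer→gateway: gateway black — skip
        queue gray
          cron gray
            cron→gateway: gateway black — skip
            cron→metrics: metrics is gray → back edge
First back edge: cron → metrics.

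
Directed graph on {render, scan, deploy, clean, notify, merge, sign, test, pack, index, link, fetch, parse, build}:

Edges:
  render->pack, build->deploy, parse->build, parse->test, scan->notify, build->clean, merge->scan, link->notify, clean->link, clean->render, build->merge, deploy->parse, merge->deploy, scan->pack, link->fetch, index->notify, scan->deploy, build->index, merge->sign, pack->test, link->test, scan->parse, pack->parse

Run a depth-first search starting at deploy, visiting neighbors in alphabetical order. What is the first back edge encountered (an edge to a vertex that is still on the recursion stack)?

pack→parse

DFS from deploy (visiting neighbors in alphabetical order); mark gray on enter, black on exit:
deploy gray
  parse gray
    build gray
      clean gray
        link gray
          fetch gray
          fetch black
          notify gray
          notify black
          test gray
          test black
        link black
        render gray
          pack gray
            pack→parse: parse is gray → back edge
First back edge: pack → parse.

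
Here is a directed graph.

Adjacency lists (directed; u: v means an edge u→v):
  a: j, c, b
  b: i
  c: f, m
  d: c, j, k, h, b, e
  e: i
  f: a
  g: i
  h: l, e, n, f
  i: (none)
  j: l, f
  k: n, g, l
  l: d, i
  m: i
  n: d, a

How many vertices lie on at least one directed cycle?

9

A vertex is on a directed cycle iff it belongs to a strongly connected component of size ≥ 2 (or has a self-loop).
The vertices on cycles are {a, c, d, f, h, j, k, l, n} — 9 in total.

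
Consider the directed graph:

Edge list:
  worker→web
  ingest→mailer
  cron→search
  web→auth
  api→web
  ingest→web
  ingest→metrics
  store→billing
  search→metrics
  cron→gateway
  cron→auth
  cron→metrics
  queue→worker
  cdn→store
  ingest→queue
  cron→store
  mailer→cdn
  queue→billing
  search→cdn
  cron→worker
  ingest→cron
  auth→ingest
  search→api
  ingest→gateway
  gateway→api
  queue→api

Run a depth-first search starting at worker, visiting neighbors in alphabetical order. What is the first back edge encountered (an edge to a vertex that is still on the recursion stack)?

cron->auth

DFS from worker (visiting neighbors in alphabetical order); mark gray on enter, black on exit:
worker gray
  web gray
    auth gray
      ingest gray
        cron gray
          cron→auth: auth is gray → back edge
First back edge: cron → auth.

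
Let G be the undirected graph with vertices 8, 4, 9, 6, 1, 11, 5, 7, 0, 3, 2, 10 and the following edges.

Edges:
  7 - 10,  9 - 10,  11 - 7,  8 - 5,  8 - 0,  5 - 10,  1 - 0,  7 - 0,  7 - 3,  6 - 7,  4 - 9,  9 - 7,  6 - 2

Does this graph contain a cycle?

DFS, tracking each vertex's parent; an edge to a visited non-parent vertex closes a cycle.
Start from 4:
visit 4 (parent –)
  visit 9 (parent 4)
    visit 10 (parent 9)
      visit 7 (parent 10)
        visit 3 (parent 7)
          3–7: parent, skip
        visit 6 (parent 7)
          visit 2 (parent 6)
            2–6: parent, skip
          6–7: parent, skip
        visit 0 (parent 7)
          0–7: parent, skip
          visit 8 (parent 0)
            8–0: parent, skip
            visit 5 (parent 8)
              5–8: parent, skip
              5–10: 10 visited and ≠ parent → cycle
Cycle: 10 – 7 – 0 – 8 – 5 – 10.

Yes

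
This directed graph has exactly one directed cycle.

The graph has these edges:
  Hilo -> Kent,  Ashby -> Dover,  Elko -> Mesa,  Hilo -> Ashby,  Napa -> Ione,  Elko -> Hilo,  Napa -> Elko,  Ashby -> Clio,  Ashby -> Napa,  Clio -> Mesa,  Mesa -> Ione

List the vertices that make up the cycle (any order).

DFS with gray/black marking from Napa:
Napa gray
  Ione gray
  Ione black
  Elko gray
    Hilo gray
      Kent gray
      Kent black
      Ashby gray
        Ashby→Napa: Napa is gray → back edge
Back edge closes the cycle Napa → Elko → Hilo → Ashby → Napa; its vertices are {Elko, Hilo, Napa, Ashby}.

Elko, Hilo, Napa, Ashby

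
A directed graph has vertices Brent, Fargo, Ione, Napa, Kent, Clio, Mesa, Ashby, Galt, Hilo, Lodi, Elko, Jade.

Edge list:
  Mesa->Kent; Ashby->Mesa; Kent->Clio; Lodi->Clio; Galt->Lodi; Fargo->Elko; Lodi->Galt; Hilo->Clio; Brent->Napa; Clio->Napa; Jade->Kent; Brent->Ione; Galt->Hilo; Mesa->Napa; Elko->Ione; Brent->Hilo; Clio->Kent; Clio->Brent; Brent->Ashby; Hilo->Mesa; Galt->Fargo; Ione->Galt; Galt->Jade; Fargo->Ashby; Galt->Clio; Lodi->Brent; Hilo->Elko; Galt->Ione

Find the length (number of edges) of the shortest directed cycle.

2

For each vertex v, BFS finds the shortest path from v back to v.
The shortest such closed walk is Galt → Lodi → Galt, length 2.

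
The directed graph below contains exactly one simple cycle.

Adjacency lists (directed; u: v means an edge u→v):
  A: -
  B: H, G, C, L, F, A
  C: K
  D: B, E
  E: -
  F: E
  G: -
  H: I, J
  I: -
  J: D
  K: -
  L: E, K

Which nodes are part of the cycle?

DFS with gray/black marking from B:
B gray
  H gray
    I gray
    I black
    J gray
      D gray
        D→B: B is gray → back edge
Back edge closes the cycle B → H → J → D → B; its vertices are {B, D, H, J}.

B, D, H, J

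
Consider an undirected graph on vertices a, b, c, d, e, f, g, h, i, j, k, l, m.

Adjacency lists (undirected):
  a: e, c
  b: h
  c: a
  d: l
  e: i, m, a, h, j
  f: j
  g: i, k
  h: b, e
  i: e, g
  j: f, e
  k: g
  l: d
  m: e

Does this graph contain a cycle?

No

DFS, tracking each vertex's parent; an edge to a visited non-parent vertex closes a cycle.
Start from d:
visit d (parent –)
  visit l (parent d)
    l–d: parent, skip
visit a (parent –)
  visit e (parent a)
    visit i (parent e)
      i–e: parent, skip
      visit g (parent i)
        g–i: parent, skip
        visit k (parent g)
          k–g: parent, skip
    visit m (parent e)
      m–e: parent, skip
    e–a: parent, skip
    visit h (parent e)
      visit b (parent h)
        b–h: parent, skip
      h–e: parent, skip
    visit j (parent e)
      visit f (parent j)
        f–j: parent, skip
      j–e: parent, skip
  visit c (parent a)
    c–a: parent, skip
No non-parent visited neighbor found — the graph is a forest.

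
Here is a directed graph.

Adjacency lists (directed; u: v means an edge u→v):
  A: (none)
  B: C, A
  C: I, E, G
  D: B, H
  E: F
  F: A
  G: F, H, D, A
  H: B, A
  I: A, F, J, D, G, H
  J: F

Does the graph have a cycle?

Yes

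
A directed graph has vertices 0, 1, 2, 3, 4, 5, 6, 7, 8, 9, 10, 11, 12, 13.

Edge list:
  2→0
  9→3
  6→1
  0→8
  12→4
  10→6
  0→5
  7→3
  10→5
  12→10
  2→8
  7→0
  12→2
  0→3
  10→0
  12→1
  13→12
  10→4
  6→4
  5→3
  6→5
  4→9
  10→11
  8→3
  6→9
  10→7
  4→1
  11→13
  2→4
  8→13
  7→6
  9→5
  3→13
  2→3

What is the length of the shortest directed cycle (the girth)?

4

For each vertex v, BFS finds the shortest path from v back to v.
The shortest such closed walk is 12 → 10 → 11 → 13 → 12, length 4.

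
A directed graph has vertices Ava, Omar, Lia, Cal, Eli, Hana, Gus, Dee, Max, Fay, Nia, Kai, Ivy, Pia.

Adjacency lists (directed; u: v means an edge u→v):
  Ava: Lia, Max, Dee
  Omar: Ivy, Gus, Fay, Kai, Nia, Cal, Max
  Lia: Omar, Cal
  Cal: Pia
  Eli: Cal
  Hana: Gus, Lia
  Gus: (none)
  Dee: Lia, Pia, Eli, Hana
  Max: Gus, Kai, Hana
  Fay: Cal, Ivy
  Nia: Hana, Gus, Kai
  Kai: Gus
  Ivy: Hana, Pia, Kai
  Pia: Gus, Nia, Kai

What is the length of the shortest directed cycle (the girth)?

4

For each vertex v, BFS finds the shortest path from v back to v.
The shortest such closed walk is Lia → Omar → Ivy → Hana → Lia, length 4.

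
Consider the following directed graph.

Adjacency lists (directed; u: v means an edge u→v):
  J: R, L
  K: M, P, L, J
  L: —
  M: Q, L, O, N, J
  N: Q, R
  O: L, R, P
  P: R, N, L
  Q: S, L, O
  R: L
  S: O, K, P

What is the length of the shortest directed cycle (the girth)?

For each vertex v, BFS finds the shortest path from v back to v.
The shortest such closed walk is S → P → N → Q → S, length 4.

4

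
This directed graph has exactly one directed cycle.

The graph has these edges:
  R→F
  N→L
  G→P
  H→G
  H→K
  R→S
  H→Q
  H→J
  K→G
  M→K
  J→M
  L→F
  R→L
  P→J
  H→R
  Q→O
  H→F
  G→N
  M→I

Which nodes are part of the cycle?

G, J, K, M, P

DFS with gray/black marking from G:
G gray
  N gray
    L gray
      F gray
      F black
    L black
  N black
  P gray
    J gray
      M gray
        K gray
          K→G: G is gray → back edge
Back edge closes the cycle G → P → J → M → K → G; its vertices are {G, J, K, M, P}.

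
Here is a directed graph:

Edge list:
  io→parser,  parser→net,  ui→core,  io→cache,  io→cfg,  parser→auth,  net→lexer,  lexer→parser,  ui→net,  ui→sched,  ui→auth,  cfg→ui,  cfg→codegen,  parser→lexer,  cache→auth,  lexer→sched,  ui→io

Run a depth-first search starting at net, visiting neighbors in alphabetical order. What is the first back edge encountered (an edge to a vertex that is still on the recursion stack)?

parser→lexer

DFS from net (visiting neighbors in alphabetical order); mark gray on enter, black on exit:
net gray
  lexer gray
    parser gray
      auth gray
      auth black
      parser→lexer: lexer is gray → back edge
First back edge: parser → lexer.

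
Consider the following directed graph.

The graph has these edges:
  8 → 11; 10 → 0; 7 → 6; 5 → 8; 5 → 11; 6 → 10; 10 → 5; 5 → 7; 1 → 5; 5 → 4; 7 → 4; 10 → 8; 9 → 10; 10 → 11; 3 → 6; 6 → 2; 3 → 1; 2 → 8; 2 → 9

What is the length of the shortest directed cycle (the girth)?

For each vertex v, BFS finds the shortest path from v back to v.
The shortest such closed walk is 6 → 10 → 5 → 7 → 6, length 4.

4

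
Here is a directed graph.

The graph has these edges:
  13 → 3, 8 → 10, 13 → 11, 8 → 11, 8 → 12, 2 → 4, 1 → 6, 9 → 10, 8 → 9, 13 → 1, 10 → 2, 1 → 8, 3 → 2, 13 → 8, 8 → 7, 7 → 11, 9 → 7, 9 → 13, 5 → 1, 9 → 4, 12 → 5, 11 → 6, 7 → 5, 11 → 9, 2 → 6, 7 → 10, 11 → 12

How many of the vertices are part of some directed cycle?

8

A vertex is on a directed cycle iff it belongs to a strongly connected component of size ≥ 2 (or has a self-loop).
The vertices on cycles are {1, 5, 7, 8, 9, 11, 12, 13} — 8 in total.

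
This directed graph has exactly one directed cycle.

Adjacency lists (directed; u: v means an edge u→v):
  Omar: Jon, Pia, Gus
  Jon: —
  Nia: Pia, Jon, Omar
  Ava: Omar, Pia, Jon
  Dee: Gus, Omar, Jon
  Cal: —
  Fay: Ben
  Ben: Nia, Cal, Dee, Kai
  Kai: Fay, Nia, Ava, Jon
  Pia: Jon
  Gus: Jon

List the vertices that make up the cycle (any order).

Ben, Fay, Kai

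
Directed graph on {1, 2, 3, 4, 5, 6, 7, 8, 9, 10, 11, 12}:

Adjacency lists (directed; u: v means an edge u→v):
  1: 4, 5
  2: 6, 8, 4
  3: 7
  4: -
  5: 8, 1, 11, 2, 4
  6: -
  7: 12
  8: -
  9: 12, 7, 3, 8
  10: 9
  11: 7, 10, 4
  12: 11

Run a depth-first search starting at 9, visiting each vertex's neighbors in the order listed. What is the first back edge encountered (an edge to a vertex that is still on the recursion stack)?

7->12

DFS from 9 (visiting each vertex's neighbors in the order listed); mark gray on enter, black on exit:
9 gray
  12 gray
    11 gray
      7 gray
        7→12: 12 is gray → back edge
First back edge: 7 → 12.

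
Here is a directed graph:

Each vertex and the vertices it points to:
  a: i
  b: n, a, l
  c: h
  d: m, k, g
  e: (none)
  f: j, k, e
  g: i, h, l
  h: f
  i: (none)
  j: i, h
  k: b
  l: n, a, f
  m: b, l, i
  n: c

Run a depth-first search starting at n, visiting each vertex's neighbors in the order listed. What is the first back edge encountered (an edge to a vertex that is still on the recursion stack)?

j->h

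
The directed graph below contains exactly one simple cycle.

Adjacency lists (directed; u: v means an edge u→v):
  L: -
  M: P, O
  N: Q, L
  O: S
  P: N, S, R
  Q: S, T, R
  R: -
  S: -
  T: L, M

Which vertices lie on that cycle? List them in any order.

DFS with gray/black marking from M:
M gray
  P gray
    N gray
      Q gray
        S gray
        S black
        T gray
          L gray
          L black
          T→M: M is gray → back edge
Back edge closes the cycle M → P → N → Q → T → M; its vertices are {M, N, P, Q, T}.

M, N, P, Q, T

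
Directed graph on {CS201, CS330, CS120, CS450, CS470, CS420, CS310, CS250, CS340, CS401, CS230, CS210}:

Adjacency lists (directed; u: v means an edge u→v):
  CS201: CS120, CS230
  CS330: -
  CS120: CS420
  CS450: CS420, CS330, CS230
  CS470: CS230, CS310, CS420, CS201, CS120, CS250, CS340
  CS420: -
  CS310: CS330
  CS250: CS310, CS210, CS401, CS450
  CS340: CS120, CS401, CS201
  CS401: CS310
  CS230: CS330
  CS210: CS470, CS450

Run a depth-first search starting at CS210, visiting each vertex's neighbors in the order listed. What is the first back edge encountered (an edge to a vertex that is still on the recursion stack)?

CS250→CS210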